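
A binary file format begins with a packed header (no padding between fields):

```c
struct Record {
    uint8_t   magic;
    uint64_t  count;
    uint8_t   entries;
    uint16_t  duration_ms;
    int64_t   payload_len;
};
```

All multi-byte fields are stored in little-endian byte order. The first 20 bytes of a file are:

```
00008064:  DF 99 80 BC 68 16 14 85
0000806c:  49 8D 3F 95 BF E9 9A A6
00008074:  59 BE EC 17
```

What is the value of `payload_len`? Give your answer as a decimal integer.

1723962049632594367

`payload_len` follows `magic` (1 B), `count` (8 B), `entries` (1 B), `duration_ms` (2 B), so it starts at offset 1 + 8 + 1 + 2 = 12 and occupies 8 bytes.
Bytes at offsets 12..19: BF E9 9A A6 59 BE EC 17.
In little-endian order the low byte comes first in memory.
Reassemble most-significant byte first: 17 EC BE 59 A6 9A E9 BF → 0x17ECBE59A69AE9BF.
0x17ECBE59A69AE9BF = 1723962049632594367.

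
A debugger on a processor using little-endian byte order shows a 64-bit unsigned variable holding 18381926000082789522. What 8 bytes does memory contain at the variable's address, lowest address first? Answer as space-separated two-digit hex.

18381926000082789522 in hexadecimal, padded to 64 bits, is 0xFF19B84E3273A492.
Split into bytes (most-significant first): FF 19 B8 4E 32 73 A4 92.
Little-endian stores the least-significant byte at the lowest address.
So at ascending addresses the bytes are 92 A4 73 32 4E B8 19 FF.

92 A4 73 32 4E B8 19 FF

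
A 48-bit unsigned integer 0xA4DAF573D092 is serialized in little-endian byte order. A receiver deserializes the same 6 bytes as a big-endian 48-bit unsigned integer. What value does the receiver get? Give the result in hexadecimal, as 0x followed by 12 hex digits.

Stored little-endian, the bytes at ascending addresses are 92 D0 73 F5 DA A4.
Read back as big-endian, the last byte is least significant, giving 0x92D073F5DAA4.

0x92D073F5DAA4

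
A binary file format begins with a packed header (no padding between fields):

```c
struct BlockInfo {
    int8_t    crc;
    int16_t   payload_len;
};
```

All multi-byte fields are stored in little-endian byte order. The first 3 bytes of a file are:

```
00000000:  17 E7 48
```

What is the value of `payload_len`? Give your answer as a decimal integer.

`payload_len` follows `crc` (1 byte), so it starts at byte offset 1 and occupies 2 bytes.
Bytes at offsets 1..2: E7 48.
In little-endian order the low byte comes first in memory.
Reassemble most-significant byte first: 48 E7 → 0x48E7.
0x48E7 = 18663.

18663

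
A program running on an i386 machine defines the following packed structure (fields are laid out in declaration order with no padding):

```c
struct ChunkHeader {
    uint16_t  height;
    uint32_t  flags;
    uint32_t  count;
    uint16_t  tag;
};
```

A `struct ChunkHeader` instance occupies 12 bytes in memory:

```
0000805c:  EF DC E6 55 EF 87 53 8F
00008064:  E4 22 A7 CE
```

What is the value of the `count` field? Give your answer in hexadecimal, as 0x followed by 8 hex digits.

0x22E48F53

`count` follows `height` (2 B), `flags` (4 B), so it starts at offset 2 + 4 = 6 and occupies 4 bytes.
Bytes at offsets 6..9: 53 8F E4 22.
Little-endian stores the least-significant byte at the lowest address.
Reassemble most-significant byte first: 22 E4 8F 53 → 0x22E48F53.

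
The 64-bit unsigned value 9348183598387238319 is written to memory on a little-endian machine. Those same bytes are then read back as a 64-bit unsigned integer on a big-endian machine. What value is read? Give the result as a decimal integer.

9348183598387238319 in 64-bit hexadecimal is 0x81BB6B74350115AF.
Stored little-endian, the bytes at ascending addresses are AF 15 01 35 74 6B BB 81.
Read back as big-endian, the last byte is least significant, giving 0xAF150135746BBB81.
0xAF150135746BBB81 = 12615991260246424449.

12615991260246424449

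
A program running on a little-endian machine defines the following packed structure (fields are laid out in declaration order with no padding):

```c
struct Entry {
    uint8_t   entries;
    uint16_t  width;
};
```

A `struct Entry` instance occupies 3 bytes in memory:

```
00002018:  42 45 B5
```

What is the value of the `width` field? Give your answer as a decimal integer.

`width` follows `entries` (1 byte), so it starts at byte offset 1 and occupies 2 bytes.
Bytes at offsets 1..2: 45 B5.
Little-endian stores the least-significant byte at the lowest address.
Reassemble most-significant byte first: B5 45 → 0xB545.
0xB545 = 46405.

46405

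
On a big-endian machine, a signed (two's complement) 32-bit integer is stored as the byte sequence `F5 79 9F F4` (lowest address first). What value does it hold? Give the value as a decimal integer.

-176578572

In big-endian order the high byte comes first in memory.
The bytes are already most-significant first: 0xF5799FF4.
Top bit is set, so as a signed 32-bit value this is 0xF5799FF4 − 2^32 = -176578572.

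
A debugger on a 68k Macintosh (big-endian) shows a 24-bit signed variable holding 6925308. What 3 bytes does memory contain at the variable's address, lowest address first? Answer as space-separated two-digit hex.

6925308 in hexadecimal, padded to 24 bits, is 0x69ABFC.
Split into bytes (most-significant first): 69 AB FC.
Big-endian: lowest address holds the most-significant byte.
So the memory order matches the most-significant-first order: 69 AB FC.

69 AB FC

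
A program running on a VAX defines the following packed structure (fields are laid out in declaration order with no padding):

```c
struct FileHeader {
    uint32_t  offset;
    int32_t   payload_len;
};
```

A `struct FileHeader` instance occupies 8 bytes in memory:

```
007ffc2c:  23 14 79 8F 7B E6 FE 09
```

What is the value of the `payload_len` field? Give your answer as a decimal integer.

167700091

`payload_len` follows `offset` (4 bytes), so it starts at byte offset 4 and occupies 4 bytes.
Bytes at offsets 4..7: 7B E6 FE 09.
In little-endian order the low byte comes first in memory.
Reassemble most-significant byte first: 09 FE E6 7B → 0x09FEE67B.
0x09FEE67B = 167700091.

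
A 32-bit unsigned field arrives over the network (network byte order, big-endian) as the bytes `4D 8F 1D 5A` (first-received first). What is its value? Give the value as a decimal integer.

1301224794

Big-endian stores the most-significant byte at the lowest address.
The bytes are already most-significant first: 0x4D8F1D5A.
0x4D8F1D5A = 1301224794.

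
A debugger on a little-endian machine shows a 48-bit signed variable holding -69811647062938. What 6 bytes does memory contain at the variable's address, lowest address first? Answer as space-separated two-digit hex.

Two's complement of -69811647062938 in 48 bits: 69811647062938 = 0x3F7E4A6CA39A; invert → 0xC081B5935C65; add 1 → 0xC081B5935C66.
Split into bytes (most-significant first): C0 81 B5 93 5C 66.
Little-endian: lowest address holds the least-significant byte.
So at ascending addresses the bytes are 66 5C 93 B5 81 C0.

66 5C 93 B5 81 C0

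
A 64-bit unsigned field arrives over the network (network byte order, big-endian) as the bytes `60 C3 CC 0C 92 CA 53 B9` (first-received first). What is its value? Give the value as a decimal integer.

In big-endian order the high byte comes first in memory.
The bytes are already most-significant first: 0x60C3CC0C92CA53B9.
0x60C3CC0C92CA53B9 = 6972641002474066873.

6972641002474066873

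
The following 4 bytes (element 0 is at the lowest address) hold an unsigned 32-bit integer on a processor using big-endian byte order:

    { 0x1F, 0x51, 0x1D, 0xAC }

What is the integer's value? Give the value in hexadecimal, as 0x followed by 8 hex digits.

0x1F511DAC

In big-endian order the high byte comes first in memory.
The bytes are already most-significant first: 0x1F511DAC.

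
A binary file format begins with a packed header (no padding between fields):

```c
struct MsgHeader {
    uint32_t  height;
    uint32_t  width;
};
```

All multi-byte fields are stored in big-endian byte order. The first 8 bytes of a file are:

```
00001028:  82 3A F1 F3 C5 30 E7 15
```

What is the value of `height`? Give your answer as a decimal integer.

2184901107

`height` is the first field, at byte offset 0, occupying 4 bytes.
Bytes at offsets 0..3: 82 3A F1 F3.
Big-endian stores the most-significant byte at the lowest address.
The bytes are already most-significant first: 0x823AF1F3.
0x823AF1F3 = 2184901107.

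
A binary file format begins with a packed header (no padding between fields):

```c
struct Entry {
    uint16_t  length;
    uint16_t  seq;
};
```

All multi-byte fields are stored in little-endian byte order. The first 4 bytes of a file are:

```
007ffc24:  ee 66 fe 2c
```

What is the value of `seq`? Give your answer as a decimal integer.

`seq` follows `length` (2 bytes), so it starts at byte offset 2 and occupies 2 bytes.
Bytes at offsets 2..3: FE 2C.
Little-endian stores the least-significant byte at the lowest address.
Reassemble most-significant byte first: 2C FE → 0x2CFE.
0x2CFE = 11518.

11518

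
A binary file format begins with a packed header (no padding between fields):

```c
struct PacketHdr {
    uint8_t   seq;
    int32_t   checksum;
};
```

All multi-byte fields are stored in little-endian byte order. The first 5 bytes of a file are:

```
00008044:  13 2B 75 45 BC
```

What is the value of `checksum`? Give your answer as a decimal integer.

-1136298709

`checksum` follows `seq` (1 byte), so it starts at byte offset 1 and occupies 4 bytes.
Bytes at offsets 1..4: 2B 75 45 BC.
In little-endian order the low byte comes first in memory.
Reassemble most-significant byte first: BC 45 75 2B → 0xBC45752B.
Top bit is set, so as a signed 32-bit value this is 0xBC45752B − 2^32 = -1136298709.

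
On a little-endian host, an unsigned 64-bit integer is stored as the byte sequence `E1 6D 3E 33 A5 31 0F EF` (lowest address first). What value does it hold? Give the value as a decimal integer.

17226041685314530785

In little-endian order the low byte comes first in memory.
Reassemble most-significant byte first: EF 0F 31 A5 33 3E 6D E1 → 0xEF0F31A5333E6DE1.
0xEF0F31A5333E6DE1 = 17226041685314530785.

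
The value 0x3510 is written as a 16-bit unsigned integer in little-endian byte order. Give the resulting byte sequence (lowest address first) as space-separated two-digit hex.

Split into bytes (most-significant first): 35 10.
In little-endian order the low byte comes first in memory.
So at ascending addresses the bytes are 10 35.

10 35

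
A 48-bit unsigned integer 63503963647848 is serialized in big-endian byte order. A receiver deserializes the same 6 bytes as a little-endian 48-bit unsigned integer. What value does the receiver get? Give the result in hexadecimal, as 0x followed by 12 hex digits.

63503963647848 in 48-bit hexadecimal is 0x39C1AB31EF68.
Stored big-endian, the bytes at ascending addresses are 39 C1 AB 31 EF 68.
Read back as little-endian, the first byte is least significant, giving 0x68EF31ABC139.

0x68EF31ABC139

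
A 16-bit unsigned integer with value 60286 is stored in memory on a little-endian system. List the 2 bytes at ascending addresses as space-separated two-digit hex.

60286 in hexadecimal, padded to 16 bits, is 0xEB7E.
Split into bytes (most-significant first): EB 7E.
Little-endian: lowest address holds the least-significant byte.
So at ascending addresses the bytes are 7E EB.

7E EB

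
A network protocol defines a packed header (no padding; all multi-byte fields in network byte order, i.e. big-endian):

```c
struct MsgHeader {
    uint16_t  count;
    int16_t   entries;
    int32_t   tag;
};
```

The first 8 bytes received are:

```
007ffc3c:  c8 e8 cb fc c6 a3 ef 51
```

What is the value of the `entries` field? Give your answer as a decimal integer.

`entries` follows `count` (2 bytes), so it starts at byte offset 2 and occupies 2 bytes.
Bytes at offsets 2..3: CB FC.
Big-endian: lowest address holds the most-significant byte.
The bytes are already most-significant first: 0xCBFC.
Top bit is set, so as a signed 16-bit value this is 0xCBFC − 2^16 = -13316.

-13316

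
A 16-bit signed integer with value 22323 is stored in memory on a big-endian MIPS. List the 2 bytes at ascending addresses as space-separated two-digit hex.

57 33

22323 in hexadecimal, padded to 16 bits, is 0x5733.
Split into bytes (most-significant first): 57 33.
Big-endian: lowest address holds the most-significant byte.
So the memory order matches the most-significant-first order: 57 33.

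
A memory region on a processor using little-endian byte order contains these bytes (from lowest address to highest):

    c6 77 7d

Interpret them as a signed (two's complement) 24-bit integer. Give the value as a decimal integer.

8222662

In little-endian order the low byte comes first in memory.
Reassemble most-significant byte first: 7D 77 C6 → 0x7D77C6.
0x7D77C6 = 8222662.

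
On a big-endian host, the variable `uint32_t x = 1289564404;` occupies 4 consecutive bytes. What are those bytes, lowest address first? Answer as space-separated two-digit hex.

1289564404 in hexadecimal, padded to 32 bits, is 0x4CDD30F4.
Split into bytes (most-significant first): 4C DD 30 F4.
In big-endian order the high byte comes first in memory.
So the memory order matches the most-significant-first order: 4C DD 30 F4.

4C DD 30 F4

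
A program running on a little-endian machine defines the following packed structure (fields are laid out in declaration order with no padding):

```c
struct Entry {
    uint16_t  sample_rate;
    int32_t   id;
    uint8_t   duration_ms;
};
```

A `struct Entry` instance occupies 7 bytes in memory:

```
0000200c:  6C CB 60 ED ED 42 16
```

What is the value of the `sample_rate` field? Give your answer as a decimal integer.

52076

`sample_rate` is the first field, at byte offset 0, occupying 2 bytes.
Bytes at offsets 0..1: 6C CB.
Little-endian stores the least-significant byte at the lowest address.
Reassemble most-significant byte first: CB 6C → 0xCB6C.
0xCB6C = 52076.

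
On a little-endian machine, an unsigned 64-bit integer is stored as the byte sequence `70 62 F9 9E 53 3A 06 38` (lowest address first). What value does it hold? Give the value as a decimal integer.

In little-endian order the low byte comes first in memory.
Reassemble most-significant byte first: 38 06 3A 53 9E F9 62 70 → 0x38063A539EF96270.
0x38063A539EF96270 = 4036978246808068720.

4036978246808068720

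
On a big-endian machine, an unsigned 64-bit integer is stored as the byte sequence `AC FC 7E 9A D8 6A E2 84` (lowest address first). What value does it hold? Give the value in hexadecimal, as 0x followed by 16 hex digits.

Big-endian stores the most-significant byte at the lowest address.
The bytes are already most-significant first: 0xACFC7E9AD86AE284.

0xACFC7E9AD86AE284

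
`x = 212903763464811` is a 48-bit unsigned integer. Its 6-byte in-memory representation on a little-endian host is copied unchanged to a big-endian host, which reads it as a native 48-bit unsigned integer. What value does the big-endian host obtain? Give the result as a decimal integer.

212903763464811 in 48-bit hexadecimal is 0xC1A28531526B.
Stored little-endian, the bytes at ascending addresses are 6B 52 31 85 A2 C1.
Read back as big-endian, the last byte is least significant, giving 0x6B523185A2C1.
0x6B523185A2C1 = 118000762331841.

118000762331841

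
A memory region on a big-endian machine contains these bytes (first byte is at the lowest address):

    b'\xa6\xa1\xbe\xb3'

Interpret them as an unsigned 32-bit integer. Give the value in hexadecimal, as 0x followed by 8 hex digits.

0xA6A1BEB3

In big-endian order the high byte comes first in memory.
The bytes are already most-significant first: 0xA6A1BEB3.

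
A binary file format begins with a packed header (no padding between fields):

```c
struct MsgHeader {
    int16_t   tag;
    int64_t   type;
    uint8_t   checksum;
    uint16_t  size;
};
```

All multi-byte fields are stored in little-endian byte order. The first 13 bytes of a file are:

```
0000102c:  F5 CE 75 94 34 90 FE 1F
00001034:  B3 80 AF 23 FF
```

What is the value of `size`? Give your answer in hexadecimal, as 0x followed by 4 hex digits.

`size` follows `tag` (2 B), `type` (8 B), `checksum` (1 B), so it starts at offset 2 + 8 + 1 = 11 and occupies 2 bytes.
Bytes at offsets 11..12: 23 FF.
Little-endian stores the least-significant byte at the lowest address.
Reassemble most-significant byte first: FF 23 → 0xFF23.

0xFF23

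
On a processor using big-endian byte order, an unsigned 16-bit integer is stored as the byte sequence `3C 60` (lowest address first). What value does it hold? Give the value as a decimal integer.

15456

Big-endian: lowest address holds the most-significant byte.
The bytes are already most-significant first: 0x3C60.
0x3C60 = 15456.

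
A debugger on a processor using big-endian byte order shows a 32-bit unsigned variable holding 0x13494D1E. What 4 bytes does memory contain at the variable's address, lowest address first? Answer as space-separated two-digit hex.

13 49 4D 1E

Split into bytes (most-significant first): 13 49 4D 1E.
Big-endian: lowest address holds the most-significant byte.
So the memory order matches the most-significant-first order: 13 49 4D 1E.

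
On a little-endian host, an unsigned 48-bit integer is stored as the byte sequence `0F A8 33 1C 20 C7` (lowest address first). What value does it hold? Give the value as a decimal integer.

Little-endian: lowest address holds the least-significant byte.
Reassemble most-significant byte first: C7 20 1C 33 A8 0F → 0xC7201C33A80F.
0xC7201C33A80F = 218940726028303.

218940726028303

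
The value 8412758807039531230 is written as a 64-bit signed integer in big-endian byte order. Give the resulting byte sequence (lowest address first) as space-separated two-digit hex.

74 C0 1F 8F F2 A1 58 DE

8412758807039531230 in hexadecimal, padded to 64 bits, is 0x74C01F8FF2A158DE.
Split into bytes (most-significant first): 74 C0 1F 8F F2 A1 58 DE.
Big-endian: lowest address holds the most-significant byte.
So the memory order matches the most-significant-first order: 74 C0 1F 8F F2 A1 58 DE.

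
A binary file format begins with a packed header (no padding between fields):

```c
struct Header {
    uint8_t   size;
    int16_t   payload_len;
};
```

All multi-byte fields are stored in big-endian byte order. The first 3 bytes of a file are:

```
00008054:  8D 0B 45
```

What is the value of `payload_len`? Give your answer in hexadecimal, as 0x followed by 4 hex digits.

`payload_len` follows `size` (1 byte), so it starts at byte offset 1 and occupies 2 bytes.
Bytes at offsets 1..2: 0B 45.
Big-endian stores the most-significant byte at the lowest address.
The bytes are already most-significant first: 0x0B45.

0x0B45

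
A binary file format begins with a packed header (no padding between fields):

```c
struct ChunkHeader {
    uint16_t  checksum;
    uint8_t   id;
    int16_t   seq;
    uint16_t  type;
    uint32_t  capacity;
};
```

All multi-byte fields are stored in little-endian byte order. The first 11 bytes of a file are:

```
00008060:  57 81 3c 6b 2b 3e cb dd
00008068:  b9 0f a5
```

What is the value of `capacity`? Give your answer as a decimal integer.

`capacity` follows `checksum` (2 B), `id` (1 B), `seq` (2 B), `type` (2 B), so it starts at offset 2 + 1 + 2 + 2 = 7 and occupies 4 bytes.
Bytes at offsets 7..10: DD B9 0F A5.
Little-endian stores the least-significant byte at the lowest address.
Reassemble most-significant byte first: A5 0F B9 DD → 0xA50FB9DD.
0xA50FB9DD = 2769271261.

2769271261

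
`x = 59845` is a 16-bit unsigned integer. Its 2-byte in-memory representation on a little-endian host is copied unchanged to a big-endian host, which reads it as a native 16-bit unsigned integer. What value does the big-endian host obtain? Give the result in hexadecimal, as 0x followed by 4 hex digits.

0xC5E9

59845 in 16-bit hexadecimal is 0xE9C5.
Stored little-endian, the bytes at ascending addresses are C5 E9.
Read back as big-endian, the last byte is least significant, giving 0xC5E9.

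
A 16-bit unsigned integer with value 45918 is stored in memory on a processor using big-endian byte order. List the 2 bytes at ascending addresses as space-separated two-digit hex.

45918 in hexadecimal, padded to 16 bits, is 0xB35E.
Split into bytes (most-significant first): B3 5E.
Big-endian stores the most-significant byte at the lowest address.
So the memory order matches the most-significant-first order: B3 5E.

B3 5E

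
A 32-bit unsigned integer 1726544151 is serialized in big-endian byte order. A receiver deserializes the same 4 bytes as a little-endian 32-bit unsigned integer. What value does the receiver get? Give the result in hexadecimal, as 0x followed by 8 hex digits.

1726544151 in 32-bit hexadecimal is 0x66E8F917.
Stored big-endian, the bytes at ascending addresses are 66 E8 F9 17.
Read back as little-endian, the first byte is least significant, giving 0x17F9E866.

0x17F9E866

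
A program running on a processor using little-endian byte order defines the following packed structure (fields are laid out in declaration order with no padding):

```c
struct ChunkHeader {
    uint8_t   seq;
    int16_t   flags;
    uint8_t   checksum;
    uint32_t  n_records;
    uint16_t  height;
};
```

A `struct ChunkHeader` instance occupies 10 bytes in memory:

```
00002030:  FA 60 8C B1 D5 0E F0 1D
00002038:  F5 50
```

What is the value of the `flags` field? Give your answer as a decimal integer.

-29600

`flags` follows `seq` (1 byte), so it starts at byte offset 1 and occupies 2 bytes.
Bytes at offsets 1..2: 60 8C.
Little-endian stores the least-significant byte at the lowest address.
Reassemble most-significant byte first: 8C 60 → 0x8C60.
Top bit is set, so as a signed 16-bit value this is 0x8C60 − 2^16 = -29600.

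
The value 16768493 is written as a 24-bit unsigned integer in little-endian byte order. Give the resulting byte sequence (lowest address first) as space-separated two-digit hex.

16768493 in hexadecimal, padded to 24 bits, is 0xFFDDED.
Split into bytes (most-significant first): FF DD ED.
In little-endian order the low byte comes first in memory.
So at ascending addresses the bytes are ED DD FF.

ED DD FF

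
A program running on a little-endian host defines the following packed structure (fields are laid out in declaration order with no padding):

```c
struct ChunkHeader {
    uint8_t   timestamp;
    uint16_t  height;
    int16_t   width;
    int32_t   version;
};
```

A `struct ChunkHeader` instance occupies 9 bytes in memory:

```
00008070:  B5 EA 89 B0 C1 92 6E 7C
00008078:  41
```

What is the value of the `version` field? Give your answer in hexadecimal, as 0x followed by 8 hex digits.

0x417C6E92

`version` follows `timestamp` (1 B), `height` (2 B), `width` (2 B), so it starts at offset 1 + 2 + 2 = 5 and occupies 4 bytes.
Bytes at offsets 5..8: 92 6E 7C 41.
In little-endian order the low byte comes first in memory.
Reassemble most-significant byte first: 41 7C 6E 92 → 0x417C6E92.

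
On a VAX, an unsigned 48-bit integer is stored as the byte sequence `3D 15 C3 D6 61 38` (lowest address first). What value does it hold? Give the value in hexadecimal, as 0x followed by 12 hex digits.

0x3861D6C3153D

In little-endian order the low byte comes first in memory.
Reassemble most-significant byte first: 38 61 D6 C3 15 3D → 0x3861D6C3153D.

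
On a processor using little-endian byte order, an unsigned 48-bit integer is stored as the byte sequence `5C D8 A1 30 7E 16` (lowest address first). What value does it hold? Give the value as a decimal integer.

24731237603420

Little-endian: lowest address holds the least-significant byte.
Reassemble most-significant byte first: 16 7E 30 A1 D8 5C → 0x167E30A1D85C.
0x167E30A1D85C = 24731237603420.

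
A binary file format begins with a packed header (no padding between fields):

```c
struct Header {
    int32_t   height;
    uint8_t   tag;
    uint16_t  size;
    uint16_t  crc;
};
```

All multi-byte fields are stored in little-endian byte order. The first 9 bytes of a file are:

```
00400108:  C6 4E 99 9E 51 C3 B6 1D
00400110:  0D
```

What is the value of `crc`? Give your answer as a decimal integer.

`crc` follows `height` (4 B), `tag` (1 B), `size` (2 B), so it starts at offset 4 + 1 + 2 = 7 and occupies 2 bytes.
Bytes at offsets 7..8: 1D 0D.
In little-endian order the low byte comes first in memory.
Reassemble most-significant byte first: 0D 1D → 0x0D1D.
0x0D1D = 3357.

3357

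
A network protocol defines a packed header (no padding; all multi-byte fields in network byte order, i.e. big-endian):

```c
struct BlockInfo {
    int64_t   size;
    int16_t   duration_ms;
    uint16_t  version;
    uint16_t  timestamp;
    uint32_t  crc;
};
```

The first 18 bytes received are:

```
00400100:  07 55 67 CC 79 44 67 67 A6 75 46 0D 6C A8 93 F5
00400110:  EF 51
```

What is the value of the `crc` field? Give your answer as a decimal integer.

`crc` follows `size` (8 B), `duration_ms` (2 B), `version` (2 B), `timestamp` (2 B), so it starts at offset 8 + 2 + 2 + 2 = 14 and occupies 4 bytes.
Bytes at offsets 14..17: 93 F5 EF 51.
Big-endian: lowest address holds the most-significant byte.
The bytes are already most-significant first: 0x93F5EF51.
0x93F5EF51 = 2482368337.

2482368337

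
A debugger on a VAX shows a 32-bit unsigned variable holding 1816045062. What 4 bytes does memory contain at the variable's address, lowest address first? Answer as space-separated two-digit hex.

1816045062 in hexadecimal, padded to 32 bits, is 0x6C3EA606.
Split into bytes (most-significant first): 6C 3E A6 06.
In little-endian order the low byte comes first in memory.
So at ascending addresses the bytes are 06 A6 3E 6C.

06 A6 3E 6C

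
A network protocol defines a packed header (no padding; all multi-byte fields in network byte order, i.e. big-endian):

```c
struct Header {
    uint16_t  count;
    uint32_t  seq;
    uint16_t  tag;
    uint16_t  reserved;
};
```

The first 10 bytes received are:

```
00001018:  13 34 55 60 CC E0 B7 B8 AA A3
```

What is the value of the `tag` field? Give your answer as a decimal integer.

`tag` follows `count` (2 B), `seq` (4 B), so it starts at offset 2 + 4 = 6 and occupies 2 bytes.
Bytes at offsets 6..7: B7 B8.
Big-endian stores the most-significant byte at the lowest address.
The bytes are already most-significant first: 0xB7B8.
0xB7B8 = 47032.

47032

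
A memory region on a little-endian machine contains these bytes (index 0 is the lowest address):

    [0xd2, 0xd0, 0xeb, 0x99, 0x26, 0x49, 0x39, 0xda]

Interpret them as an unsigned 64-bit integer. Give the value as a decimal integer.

15724680004080750802

In little-endian order the low byte comes first in memory.
Reassemble most-significant byte first: DA 39 49 26 99 EB D0 D2 → 0xDA39492699EBD0D2.
0xDA39492699EBD0D2 = 15724680004080750802.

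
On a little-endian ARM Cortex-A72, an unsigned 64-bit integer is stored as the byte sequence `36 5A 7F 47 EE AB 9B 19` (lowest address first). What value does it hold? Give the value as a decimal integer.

1845257512228444726

In little-endian order the low byte comes first in memory.
Reassemble most-significant byte first: 19 9B AB EE 47 7F 5A 36 → 0x199BABEE477F5A36.
0x199BABEE477F5A36 = 1845257512228444726.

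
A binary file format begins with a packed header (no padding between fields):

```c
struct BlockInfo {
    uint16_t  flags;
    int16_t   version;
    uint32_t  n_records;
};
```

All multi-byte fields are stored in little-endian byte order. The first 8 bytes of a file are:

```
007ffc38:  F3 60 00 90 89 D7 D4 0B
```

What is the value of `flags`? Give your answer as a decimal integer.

`flags` is the first field, at byte offset 0, occupying 2 bytes.
Bytes at offsets 0..1: F3 60.
Little-endian stores the least-significant byte at the lowest address.
Reassemble most-significant byte first: 60 F3 → 0x60F3.
0x60F3 = 24819.

24819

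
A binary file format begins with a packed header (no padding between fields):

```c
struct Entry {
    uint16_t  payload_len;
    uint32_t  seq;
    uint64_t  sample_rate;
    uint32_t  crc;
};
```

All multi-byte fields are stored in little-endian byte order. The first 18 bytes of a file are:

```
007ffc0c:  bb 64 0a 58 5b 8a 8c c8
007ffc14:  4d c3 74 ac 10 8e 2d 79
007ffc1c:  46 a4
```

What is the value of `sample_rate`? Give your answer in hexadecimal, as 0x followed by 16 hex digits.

`sample_rate` follows `payload_len` (2 B), `seq` (4 B), so it starts at offset 2 + 4 = 6 and occupies 8 bytes.
Bytes at offsets 6..13: 8C C8 4D C3 74 AC 10 8E.
Little-endian stores the least-significant byte at the lowest address.
Reassemble most-significant byte first: 8E 10 AC 74 C3 4D C8 8C → 0x8E10AC74C34DC88C.

0x8E10AC74C34DC88C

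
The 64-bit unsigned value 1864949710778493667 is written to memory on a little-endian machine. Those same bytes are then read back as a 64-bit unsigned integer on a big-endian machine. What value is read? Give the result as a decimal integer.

1864949710778493667 in 64-bit hexadecimal is 0x19E1A1E18AEB6AE3.
Stored little-endian, the bytes at ascending addresses are E3 6A EB 8A E1 A1 E1 19.
Read back as big-endian, the last byte is least significant, giving 0xE36AEB8AE1A1E119.
0xE36AEB8AE1A1E119 = 16387169175864467737.

16387169175864467737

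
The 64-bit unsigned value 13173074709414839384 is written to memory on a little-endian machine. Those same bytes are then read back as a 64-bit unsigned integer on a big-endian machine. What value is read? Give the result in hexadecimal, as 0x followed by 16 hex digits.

13173074709414839384 in 64-bit hexadecimal is 0xB6D029A77E5A8458.
Stored little-endian, the bytes at ascending addresses are 58 84 5A 7E A7 29 D0 B6.
Read back as big-endian, the last byte is least significant, giving 0x58845A7EA729D0B6.

0x58845A7EA729D0B6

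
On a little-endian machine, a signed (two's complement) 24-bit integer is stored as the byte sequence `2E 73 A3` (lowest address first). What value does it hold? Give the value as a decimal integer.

Little-endian stores the least-significant byte at the lowest address.
Reassemble most-significant byte first: A3 73 2E → 0xA3732E.
Top bit is set, so as a signed 24-bit value this is 0xA3732E − 2^24 = -6065362.

-6065362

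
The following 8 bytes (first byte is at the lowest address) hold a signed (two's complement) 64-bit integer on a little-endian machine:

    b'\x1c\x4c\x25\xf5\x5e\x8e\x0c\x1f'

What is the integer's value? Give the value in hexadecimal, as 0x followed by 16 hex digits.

Little-endian: lowest address holds the least-significant byte.
Reassemble most-significant byte first: 1F 0C 8E 5E F5 25 4C 1C → 0x1F0C8E5EF5254C1C.

0x1F0C8E5EF5254C1C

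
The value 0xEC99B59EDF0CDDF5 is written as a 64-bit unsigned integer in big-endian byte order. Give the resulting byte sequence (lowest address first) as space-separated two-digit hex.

Split into bytes (most-significant first): EC 99 B5 9E DF 0C DD F5.
Big-endian stores the most-significant byte at the lowest address.
So the memory order matches the most-significant-first order: EC 99 B5 9E DF 0C DD F5.

EC 99 B5 9E DF 0C DD F5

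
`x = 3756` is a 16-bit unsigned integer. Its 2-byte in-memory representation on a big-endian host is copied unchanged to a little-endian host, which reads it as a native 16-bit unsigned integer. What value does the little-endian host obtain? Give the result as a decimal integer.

3756 in 16-bit hexadecimal is 0x0EAC.
Stored big-endian, the bytes at ascending addresses are 0E AC.
Read back as little-endian, the first byte is least significant, giving 0xAC0E.
0xAC0E = 44046.

44046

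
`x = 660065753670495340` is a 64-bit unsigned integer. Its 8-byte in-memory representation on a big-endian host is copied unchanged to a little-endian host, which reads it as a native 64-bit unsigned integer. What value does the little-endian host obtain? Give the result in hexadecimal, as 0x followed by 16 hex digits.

660065753670495340 in 64-bit hexadecimal is 0x0929064E47EE2C6C.
Stored big-endian, the bytes at ascending addresses are 09 29 06 4E 47 EE 2C 6C.
Read back as little-endian, the first byte is least significant, giving 0x6C2CEE474E062909.

0x6C2CEE474E062909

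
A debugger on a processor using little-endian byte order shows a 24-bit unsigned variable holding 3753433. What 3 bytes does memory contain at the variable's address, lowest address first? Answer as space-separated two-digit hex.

D9 45 39

3753433 in hexadecimal, padded to 24 bits, is 0x3945D9.
Split into bytes (most-significant first): 39 45 D9.
In little-endian order the low byte comes first in memory.
So at ascending addresses the bytes are D9 45 39.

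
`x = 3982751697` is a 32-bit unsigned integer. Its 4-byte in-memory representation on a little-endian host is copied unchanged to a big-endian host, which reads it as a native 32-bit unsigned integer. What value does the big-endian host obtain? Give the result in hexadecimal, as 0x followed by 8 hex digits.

0xD1F763ED

3982751697 in 32-bit hexadecimal is 0xED63F7D1.
Stored little-endian, the bytes at ascending addresses are D1 F7 63 ED.
Read back as big-endian, the last byte is least significant, giving 0xD1F763ED.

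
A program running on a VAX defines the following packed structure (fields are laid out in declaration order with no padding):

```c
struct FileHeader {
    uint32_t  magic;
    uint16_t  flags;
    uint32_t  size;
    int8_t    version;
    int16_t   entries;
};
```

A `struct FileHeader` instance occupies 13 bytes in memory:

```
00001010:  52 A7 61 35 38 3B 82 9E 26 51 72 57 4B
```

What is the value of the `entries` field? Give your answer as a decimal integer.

19287

`entries` follows `magic` (4 B), `flags` (2 B), `size` (4 B), `version` (1 B), so it starts at offset 4 + 2 + 4 + 1 = 11 and occupies 2 bytes.
Bytes at offsets 11..12: 57 4B.
Little-endian stores the least-significant byte at the lowest address.
Reassemble most-significant byte first: 4B 57 → 0x4B57.
0x4B57 = 19287.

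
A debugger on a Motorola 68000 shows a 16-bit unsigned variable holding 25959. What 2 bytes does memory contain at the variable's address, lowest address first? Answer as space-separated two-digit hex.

25959 in hexadecimal, padded to 16 bits, is 0x6567.
Split into bytes (most-significant first): 65 67.
Big-endian stores the most-significant byte at the lowest address.
So the memory order matches the most-significant-first order: 65 67.

65 67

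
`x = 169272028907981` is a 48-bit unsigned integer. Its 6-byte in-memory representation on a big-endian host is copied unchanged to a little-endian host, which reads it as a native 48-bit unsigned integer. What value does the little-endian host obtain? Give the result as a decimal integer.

225714082673561

169272028907981 in 48-bit hexadecimal is 0x99F3B72749CD.
Stored big-endian, the bytes at ascending addresses are 99 F3 B7 27 49 CD.
Read back as little-endian, the first byte is least significant, giving 0xCD4927B7F399.
0xCD4927B7F399 = 225714082673561.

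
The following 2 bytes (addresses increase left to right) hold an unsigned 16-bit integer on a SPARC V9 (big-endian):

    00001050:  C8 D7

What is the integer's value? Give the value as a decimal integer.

51415

Big-endian: lowest address holds the most-significant byte.
The bytes are already most-significant first: 0xC8D7.
0xC8D7 = 51415.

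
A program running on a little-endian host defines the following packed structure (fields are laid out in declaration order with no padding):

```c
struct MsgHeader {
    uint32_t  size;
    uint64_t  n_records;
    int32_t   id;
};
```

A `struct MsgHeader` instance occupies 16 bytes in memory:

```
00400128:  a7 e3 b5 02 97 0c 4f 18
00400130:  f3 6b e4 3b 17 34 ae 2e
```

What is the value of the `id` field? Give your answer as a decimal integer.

783168535

`id` follows `size` (4 B), `n_records` (8 B), so it starts at offset 4 + 8 = 12 and occupies 4 bytes.
Bytes at offsets 12..15: 17 34 AE 2E.
Little-endian stores the least-significant byte at the lowest address.
Reassemble most-significant byte first: 2E AE 34 17 → 0x2EAE3417.
0x2EAE3417 = 783168535.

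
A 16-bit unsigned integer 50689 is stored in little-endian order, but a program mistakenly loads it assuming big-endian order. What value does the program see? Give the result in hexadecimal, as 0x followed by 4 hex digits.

50689 in 16-bit hexadecimal is 0xC601.
Stored little-endian, the bytes at ascending addresses are 01 C6.
Read back as big-endian, the last byte is least significant, giving 0x01C6.

0x01C6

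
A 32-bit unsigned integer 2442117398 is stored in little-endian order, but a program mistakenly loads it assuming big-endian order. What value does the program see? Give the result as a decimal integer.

381783953

2442117398 in 32-bit hexadecimal is 0x918FC116.
Stored little-endian, the bytes at ascending addresses are 16 C1 8F 91.
Read back as big-endian, the last byte is least significant, giving 0x16C18F91.
0x16C18F91 = 381783953.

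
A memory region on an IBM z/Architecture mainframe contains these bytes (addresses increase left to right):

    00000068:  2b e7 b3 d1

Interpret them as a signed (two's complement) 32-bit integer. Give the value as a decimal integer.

Big-endian: lowest address holds the most-significant byte.
The bytes are already most-significant first: 0x2BE7B3D1.
0x2BE7B3D1 = 736605137.

736605137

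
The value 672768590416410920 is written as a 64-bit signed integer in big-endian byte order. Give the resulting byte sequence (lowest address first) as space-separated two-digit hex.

09 56 27 77 EF CF 79 28

672768590416410920 in hexadecimal, padded to 64 bits, is 0x09562777EFCF7928.
Split into bytes (most-significant first): 09 56 27 77 EF CF 79 28.
In big-endian order the high byte comes first in memory.
So the memory order matches the most-significant-first order: 09 56 27 77 EF CF 79 28.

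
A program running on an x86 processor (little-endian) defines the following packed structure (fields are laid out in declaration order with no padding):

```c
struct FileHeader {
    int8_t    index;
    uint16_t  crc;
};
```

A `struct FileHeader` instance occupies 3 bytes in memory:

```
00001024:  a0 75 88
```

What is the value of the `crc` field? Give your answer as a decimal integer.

34933

`crc` follows `index` (1 byte), so it starts at byte offset 1 and occupies 2 bytes.
Bytes at offsets 1..2: 75 88.
In little-endian order the low byte comes first in memory.
Reassemble most-significant byte first: 88 75 → 0x8875.
0x8875 = 34933.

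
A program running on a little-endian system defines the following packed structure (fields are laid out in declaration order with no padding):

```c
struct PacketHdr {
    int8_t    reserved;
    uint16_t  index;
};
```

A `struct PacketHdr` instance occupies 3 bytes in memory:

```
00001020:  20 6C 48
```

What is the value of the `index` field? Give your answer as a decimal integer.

`index` follows `reserved` (1 byte), so it starts at byte offset 1 and occupies 2 bytes.
Bytes at offsets 1..2: 6C 48.
Little-endian stores the least-significant byte at the lowest address.
Reassemble most-significant byte first: 48 6C → 0x486C.
0x486C = 18540.

18540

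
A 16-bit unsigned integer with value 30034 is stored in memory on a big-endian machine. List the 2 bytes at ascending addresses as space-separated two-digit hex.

75 52

30034 in hexadecimal, padded to 16 bits, is 0x7552.
Split into bytes (most-significant first): 75 52.
Big-endian stores the most-significant byte at the lowest address.
So the memory order matches the most-significant-first order: 75 52.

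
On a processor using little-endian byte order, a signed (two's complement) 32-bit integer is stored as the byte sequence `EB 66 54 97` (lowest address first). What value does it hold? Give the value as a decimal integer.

-1756076309

Little-endian stores the least-significant byte at the lowest address.
Reassemble most-significant byte first: 97 54 66 EB → 0x975466EB.
Top bit is set, so as a signed 32-bit value this is 0x975466EB − 2^32 = -1756076309.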